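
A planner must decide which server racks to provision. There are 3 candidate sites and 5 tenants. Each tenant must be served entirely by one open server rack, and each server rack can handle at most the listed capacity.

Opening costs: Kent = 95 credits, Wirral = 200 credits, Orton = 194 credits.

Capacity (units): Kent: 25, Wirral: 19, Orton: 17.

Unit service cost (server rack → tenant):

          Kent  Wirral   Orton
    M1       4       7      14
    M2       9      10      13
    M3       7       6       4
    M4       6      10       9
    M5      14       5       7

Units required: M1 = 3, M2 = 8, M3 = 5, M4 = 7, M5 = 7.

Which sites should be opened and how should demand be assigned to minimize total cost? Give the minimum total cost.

Open {Kent, Orton}: M1→Kent 4·3=12, M2→Kent 9·8=72, M3→Orton 4·5=20, M4→Kent 6·7=42, M5→Orton 7·7=49.
Loads: Kent carries 18/25, Orton carries 12/17. Service 195; fixed 289; total 484.
Next best feasible plan costs 486.

Minimum total cost: 484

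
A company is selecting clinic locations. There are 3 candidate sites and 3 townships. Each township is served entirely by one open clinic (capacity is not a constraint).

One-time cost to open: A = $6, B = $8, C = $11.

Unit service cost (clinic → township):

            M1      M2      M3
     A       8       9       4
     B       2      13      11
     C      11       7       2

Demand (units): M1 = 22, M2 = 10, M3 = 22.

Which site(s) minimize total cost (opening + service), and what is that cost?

For any fixed open set, each township goes to its cheapest open site; total = fixed + service.
{B, C}: M1→B 2·22=44, M2→C 7·10=70, M3→C 2·22=44. Service 158; fixed 19; total 177.
{A, B, C}: service 158 + fixed 25 = 183
{A, B}: M1→B 2·22=44, M2→A 9·10=90, M3→A 4·22=88. Service 222; fixed 14; total 236.
{A}: service 354 + fixed 6 = 360
No other subset beats 177.

Open B and C; minimum total cost 177.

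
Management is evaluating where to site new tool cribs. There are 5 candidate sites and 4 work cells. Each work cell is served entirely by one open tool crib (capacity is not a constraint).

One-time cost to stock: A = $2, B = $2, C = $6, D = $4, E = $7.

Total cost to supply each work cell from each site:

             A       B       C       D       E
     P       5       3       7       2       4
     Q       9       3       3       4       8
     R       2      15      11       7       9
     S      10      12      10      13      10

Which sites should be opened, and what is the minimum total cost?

For any fixed open set, each work cell goes to its cheapest open site; total = fixed + service.
{A, B}: P→B 3, Q→B 3, R→A 2, S→A 10. Service 18; fixed 4; total 22.
{A, D}: service 18 + fixed 6 = 24
{A, B, D}: service 17 + fixed 8 = 25
{A, B, C, D, E}: service 17 + fixed 21 = 38
No other subset beats 22.

Open A and B; minimum total cost 22.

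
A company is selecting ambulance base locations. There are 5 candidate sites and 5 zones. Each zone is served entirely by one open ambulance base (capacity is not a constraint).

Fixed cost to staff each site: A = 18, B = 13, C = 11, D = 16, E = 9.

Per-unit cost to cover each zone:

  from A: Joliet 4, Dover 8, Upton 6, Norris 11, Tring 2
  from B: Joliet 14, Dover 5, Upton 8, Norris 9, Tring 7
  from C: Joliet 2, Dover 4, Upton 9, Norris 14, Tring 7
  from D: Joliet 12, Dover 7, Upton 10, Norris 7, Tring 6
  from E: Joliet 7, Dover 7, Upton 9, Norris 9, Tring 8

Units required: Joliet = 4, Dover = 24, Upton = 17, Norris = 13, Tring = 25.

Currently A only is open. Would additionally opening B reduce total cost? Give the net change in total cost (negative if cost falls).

Yes — net change −85 (cost falls by 85).

Current service cost with {A}: 503.
Adding B: each zone re-picks its cheapest; new service cost 405, saving 98.
Extra fixed cost: 13. Net change = 13 − 98 = -85.
(Totals: 521 → 436.)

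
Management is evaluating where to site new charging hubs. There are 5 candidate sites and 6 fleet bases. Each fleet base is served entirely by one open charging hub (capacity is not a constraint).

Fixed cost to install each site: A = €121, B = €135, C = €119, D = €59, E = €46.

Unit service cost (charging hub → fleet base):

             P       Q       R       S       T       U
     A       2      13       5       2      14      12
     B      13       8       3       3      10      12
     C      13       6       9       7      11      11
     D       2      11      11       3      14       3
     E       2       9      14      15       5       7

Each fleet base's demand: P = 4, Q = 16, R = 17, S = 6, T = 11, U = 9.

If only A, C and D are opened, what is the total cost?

Each fleet base is assigned to its cheapest site among the open ones.
{A, C, D}: P→A 2·4=8, Q→C 6·16=96, R→A 5·17=85, S→A 2·6=12, T→C 11·11=121, U→D 3·9=27. Service 349; fixed 299; total 648.

Total cost: 648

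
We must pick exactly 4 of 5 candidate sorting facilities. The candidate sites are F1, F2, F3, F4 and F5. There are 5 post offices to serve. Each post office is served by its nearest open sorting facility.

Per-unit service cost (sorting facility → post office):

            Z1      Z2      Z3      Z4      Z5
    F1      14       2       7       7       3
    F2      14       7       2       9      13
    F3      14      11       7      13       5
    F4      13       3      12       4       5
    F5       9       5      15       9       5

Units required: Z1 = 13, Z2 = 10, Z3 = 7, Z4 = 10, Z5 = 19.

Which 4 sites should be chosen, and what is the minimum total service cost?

With exactly 4 open, each post office uses its cheapest among the chosen.
{F1, F2, F4, F5}: Z1→F5 9·13=117, Z2→F1 2·10=20, Z3→F2 2·7=14, Z4→F4 4·10=40, Z5→F1 3·19=57. Service cost 248.
{F1, F2, F3, F5}: service cost 278
{F1, F3, F4, F5}: service cost 283
Among all 5 size-4 choices, {F1, F2, F4, F5} is lowest.

Choose F1, F2, F4 and F5; total service cost 248.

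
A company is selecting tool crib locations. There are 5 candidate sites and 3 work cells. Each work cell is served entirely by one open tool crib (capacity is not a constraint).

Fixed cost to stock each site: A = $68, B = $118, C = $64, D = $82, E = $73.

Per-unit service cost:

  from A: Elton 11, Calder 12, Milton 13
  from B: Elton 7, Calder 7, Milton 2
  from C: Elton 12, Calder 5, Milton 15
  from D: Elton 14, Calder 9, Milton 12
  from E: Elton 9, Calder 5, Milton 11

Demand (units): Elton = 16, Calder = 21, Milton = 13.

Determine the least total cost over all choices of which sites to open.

Minimum total cost: 403

For any fixed open set, each work cell goes to its cheapest open site; total = fixed + service.
{B}: Elton→B 7·16=112, Calder→B 7·21=147, Milton→B 2·13=26. Service 285; fixed 118; total 403.
{B, C}: Elton→B 7·16=112, Calder→C 5·21=105, Milton→B 2·13=26. Service 243; fixed 182; total 425.
{B, E}: service 243 + fixed 191 = 434
{A, B, C, D, E}: Elton→B 7·16=112, Calder→C 5·21=105, Milton→B 2·13=26. Service 243; fixed 405; total 648.
No other subset beats 403.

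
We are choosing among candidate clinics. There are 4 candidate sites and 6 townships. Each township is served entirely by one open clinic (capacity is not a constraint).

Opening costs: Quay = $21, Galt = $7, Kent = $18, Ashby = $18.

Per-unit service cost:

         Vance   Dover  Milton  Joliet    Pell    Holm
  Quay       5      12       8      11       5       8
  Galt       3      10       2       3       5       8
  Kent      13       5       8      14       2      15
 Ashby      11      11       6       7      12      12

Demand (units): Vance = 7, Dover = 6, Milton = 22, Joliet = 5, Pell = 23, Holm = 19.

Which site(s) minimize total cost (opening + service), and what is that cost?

Open Galt and Kent; minimum total cost 333.

For any fixed open set, each township goes to its cheapest open site; total = fixed + service.
{Galt, Kent}: Vance→Galt 3·7=21, Dover→Kent 5·6=30, Milton→Galt 2·22=44, Joliet→Galt 3·5=15, Pell→Kent 2·23=46, Holm→Galt 8·19=152. Service 308; fixed 25; total 333.
{Galt, Kent, Ashby}: service 308 + fixed 43 = 351
{Quay, Galt, Kent}: service 308 + fixed 46 = 354
{Quay, Galt, Kent, Ashby}: Vance→Galt 3·7=21, Dover→Kent 5·6=30, Milton→Galt 2·22=44, Joliet→Galt 3·5=15, Pell→Kent 2·23=46, Holm→Quay 8·19=152. Service 308; fixed 64; total 372.
No other subset beats 333.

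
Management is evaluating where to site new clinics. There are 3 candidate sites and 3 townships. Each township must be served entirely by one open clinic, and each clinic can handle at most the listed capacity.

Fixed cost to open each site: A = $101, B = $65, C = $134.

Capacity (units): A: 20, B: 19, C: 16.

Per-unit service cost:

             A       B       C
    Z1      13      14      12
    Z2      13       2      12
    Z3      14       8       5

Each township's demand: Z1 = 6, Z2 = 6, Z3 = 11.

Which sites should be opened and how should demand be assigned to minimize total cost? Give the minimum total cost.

Minimum total cost: 344

Open {A, B}: Z1→A 13·6=78, Z2→B 2·6=12, Z3→B 8·11=88.
Loads: A carries 6/20, B carries 17/19. Service 178; fixed 166; total 344.
Next best feasible plan costs 350.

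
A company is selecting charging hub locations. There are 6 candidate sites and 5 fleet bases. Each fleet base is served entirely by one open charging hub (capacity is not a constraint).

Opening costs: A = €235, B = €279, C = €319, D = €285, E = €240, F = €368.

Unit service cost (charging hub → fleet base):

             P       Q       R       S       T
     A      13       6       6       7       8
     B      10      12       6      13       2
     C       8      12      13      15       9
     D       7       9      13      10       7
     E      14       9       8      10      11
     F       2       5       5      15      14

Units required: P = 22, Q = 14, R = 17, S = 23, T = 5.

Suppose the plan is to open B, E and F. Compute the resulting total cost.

Each fleet base is assigned to its cheapest site among the open ones.
{B, E, F}: P→F 2·22=44, Q→F 5·14=70, R→F 5·17=85, S→E 10·23=230, T→B 2·5=10. Service 439; fixed 887; total 1326.

Total cost: 1326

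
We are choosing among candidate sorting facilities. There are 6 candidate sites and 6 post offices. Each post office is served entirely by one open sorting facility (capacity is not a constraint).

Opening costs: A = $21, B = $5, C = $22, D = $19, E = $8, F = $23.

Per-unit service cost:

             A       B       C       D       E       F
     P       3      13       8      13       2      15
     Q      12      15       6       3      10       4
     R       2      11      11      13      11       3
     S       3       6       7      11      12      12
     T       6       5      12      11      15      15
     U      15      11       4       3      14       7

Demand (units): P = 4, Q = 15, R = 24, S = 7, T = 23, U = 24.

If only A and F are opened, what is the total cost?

Each post office is assigned to its cheapest site among the open ones.
{A, F}: P→A 3·4=12, Q→F 4·15=60, R→A 2·24=48, S→A 3·7=21, T→A 6·23=138, U→F 7·24=168. Service 447; fixed 44; total 491.

Total cost: 491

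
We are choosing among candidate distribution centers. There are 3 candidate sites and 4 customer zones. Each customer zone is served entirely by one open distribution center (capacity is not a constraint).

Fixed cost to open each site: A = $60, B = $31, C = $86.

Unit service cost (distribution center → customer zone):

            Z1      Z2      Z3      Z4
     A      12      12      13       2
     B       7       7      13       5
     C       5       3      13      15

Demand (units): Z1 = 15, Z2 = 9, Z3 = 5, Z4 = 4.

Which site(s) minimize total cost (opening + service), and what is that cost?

Open B only; minimum total cost 284.

For any fixed open set, each customer zone goes to its cheapest open site; total = fixed + service.
{B}: Z1→B 7·15=105, Z2→B 7·9=63, Z3→B 13·5=65, Z4→B 5·4=20. Service 253; fixed 31; total 284.
{B, C}: Z1→C 5·15=75, Z2→C 3·9=27, Z3→B 13·5=65, Z4→B 5·4=20. Service 187; fixed 117; total 304.
{C}: service 227 + fixed 86 = 313
{A, B, C}: Z1→C 5·15=75, Z2→C 3·9=27, Z3→A 13·5=65, Z4→A 2·4=8. Service 175; fixed 177; total 352.
No other subset beats 284.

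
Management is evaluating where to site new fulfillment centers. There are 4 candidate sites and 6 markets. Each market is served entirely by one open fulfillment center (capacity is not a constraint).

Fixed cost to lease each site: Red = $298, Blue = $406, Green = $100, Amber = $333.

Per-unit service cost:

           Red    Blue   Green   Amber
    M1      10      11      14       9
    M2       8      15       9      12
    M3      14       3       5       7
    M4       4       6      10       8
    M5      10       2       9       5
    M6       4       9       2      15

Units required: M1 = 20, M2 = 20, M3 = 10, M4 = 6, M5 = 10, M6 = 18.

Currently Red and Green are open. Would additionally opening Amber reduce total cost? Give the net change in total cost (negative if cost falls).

Current service cost with {Red, Green}: 560.
Adding Amber: each market re-picks its cheapest; new service cost 500, saving 60.
Extra fixed cost: 333. Net change = 333 − 60 = 273.
(Totals: 958 → 1231.)

No — net change +273 (cost rises by 273).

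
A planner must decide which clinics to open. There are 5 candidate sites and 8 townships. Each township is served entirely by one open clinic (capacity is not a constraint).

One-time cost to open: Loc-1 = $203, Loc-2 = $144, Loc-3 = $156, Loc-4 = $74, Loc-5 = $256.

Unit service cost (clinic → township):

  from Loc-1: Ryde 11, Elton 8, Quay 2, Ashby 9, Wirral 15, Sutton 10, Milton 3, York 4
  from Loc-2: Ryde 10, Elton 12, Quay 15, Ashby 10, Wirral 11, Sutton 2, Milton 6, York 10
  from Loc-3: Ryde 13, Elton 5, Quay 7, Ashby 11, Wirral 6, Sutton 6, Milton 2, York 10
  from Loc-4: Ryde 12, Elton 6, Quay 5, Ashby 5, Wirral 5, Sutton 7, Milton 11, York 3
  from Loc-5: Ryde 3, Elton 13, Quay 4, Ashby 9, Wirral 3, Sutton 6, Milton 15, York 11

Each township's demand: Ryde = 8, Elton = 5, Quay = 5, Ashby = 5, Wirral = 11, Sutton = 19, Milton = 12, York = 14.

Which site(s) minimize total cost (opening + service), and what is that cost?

For any fixed open set, each township goes to its cheapest open site; total = fixed + service.
{Loc-2, Loc-4}: Ryde→Loc-2 10·8=80, Elton→Loc-4 6·5=30, Quay→Loc-4 5·5=25, Ashby→Loc-4 5·5=25, Wirral→Loc-4 5·11=55, Sutton→Loc-2 2·19=38, Milton→Loc-2 6·12=72, York→Loc-4 3·14=42. Service 367; fixed 218; total 585.
{Loc-4}: service 538 + fixed 74 = 612
{Loc-3, Loc-4}: service 406 + fixed 230 = 636
{Loc-1, Loc-2, Loc-3, Loc-4, Loc-5}: service 221 + fixed 833 = 1054
No other subset beats 585.

Open Loc-2 and Loc-4; minimum total cost 585.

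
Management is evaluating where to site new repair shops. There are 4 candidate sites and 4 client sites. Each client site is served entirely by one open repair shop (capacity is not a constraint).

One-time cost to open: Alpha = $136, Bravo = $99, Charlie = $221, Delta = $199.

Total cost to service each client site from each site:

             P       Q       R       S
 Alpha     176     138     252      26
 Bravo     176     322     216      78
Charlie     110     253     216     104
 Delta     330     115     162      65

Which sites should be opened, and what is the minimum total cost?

Open Alpha only; minimum total cost 728.

For any fixed open set, each client site goes to its cheapest open site; total = fixed + service.
{Alpha}: P→Alpha 176, Q→Alpha 138, R→Alpha 252, S→Alpha 26. Service 592; fixed 136; total 728.
{Alpha, Bravo}: P→Alpha 176, Q→Alpha 138, R→Bravo 216, S→Alpha 26. Service 556; fixed 235; total 791.
{Alpha, Delta}: P→Alpha 176, Q→Delta 115, R→Delta 162, S→Alpha 26. Service 479; fixed 335; total 814.
{Alpha, Bravo, Charlie, Delta}: service 413 + fixed 655 = 1068
No other subset beats 728.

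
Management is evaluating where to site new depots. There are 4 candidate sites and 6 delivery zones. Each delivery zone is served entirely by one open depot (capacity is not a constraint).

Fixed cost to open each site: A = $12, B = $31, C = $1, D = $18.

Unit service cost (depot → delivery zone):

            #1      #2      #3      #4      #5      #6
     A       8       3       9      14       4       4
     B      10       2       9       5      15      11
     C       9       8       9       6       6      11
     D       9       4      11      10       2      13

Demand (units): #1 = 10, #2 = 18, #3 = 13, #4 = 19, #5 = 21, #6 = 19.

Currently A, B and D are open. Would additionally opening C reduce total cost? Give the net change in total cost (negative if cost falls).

Current service cost with {A, B, D}: 446.
Adding C: each delivery zone re-picks its cheapest; new service cost 446, saving 0.
Extra fixed cost: 1. Net change = 1 − 0 = 1.
(Totals: 507 → 508.)

No — net change +1 (cost rises by 1).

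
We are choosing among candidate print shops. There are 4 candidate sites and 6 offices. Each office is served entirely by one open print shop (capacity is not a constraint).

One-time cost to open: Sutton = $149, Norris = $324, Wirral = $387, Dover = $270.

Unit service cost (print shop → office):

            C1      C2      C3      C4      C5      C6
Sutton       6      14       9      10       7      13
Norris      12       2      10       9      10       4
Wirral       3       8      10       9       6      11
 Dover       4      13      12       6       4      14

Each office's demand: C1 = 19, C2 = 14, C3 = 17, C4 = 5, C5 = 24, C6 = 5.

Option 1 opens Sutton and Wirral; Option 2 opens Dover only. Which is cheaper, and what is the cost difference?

Option 2 is cheaper by 174.

Option 1: {Sutton, Wirral}: C1→Wirral 3·19=57, C2→Wirral 8·14=112, C3→Sutton 9·17=153, C4→Wirral 9·5=45, C5→Wirral 6·24=144, C6→Wirral 11·5=55. Service 566; fixed 536; total 1102.
Option 2: {Dover}: C1→Dover 4·19=76, C2→Dover 13·14=182, C3→Dover 12·17=204, C4→Dover 6·5=30, C5→Dover 4·24=96, C6→Dover 14·5=70. Service 658; fixed 270; total 928.
Difference: |1102 − 928| = 174.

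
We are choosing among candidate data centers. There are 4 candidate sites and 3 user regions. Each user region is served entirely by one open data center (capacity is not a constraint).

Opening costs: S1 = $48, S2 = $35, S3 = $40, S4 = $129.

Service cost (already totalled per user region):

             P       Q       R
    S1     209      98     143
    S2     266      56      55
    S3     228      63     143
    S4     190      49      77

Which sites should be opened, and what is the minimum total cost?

For any fixed open set, each user region goes to its cheapest open site; total = fixed + service.
{S1, S2}: P→S1 209, Q→S2 56, R→S2 55. Service 320; fixed 83; total 403.
{S2}: P→S2 266, Q→S2 56, R→S2 55. Service 377; fixed 35; total 412.
{S2, S3}: service 339 + fixed 75 = 414
{S1, S2, S3, S4}: service 294 + fixed 252 = 546
(All 15 nonempty subsets were checked; S1 and S2 is lowest.)

Open S1 and S2; minimum total cost 403.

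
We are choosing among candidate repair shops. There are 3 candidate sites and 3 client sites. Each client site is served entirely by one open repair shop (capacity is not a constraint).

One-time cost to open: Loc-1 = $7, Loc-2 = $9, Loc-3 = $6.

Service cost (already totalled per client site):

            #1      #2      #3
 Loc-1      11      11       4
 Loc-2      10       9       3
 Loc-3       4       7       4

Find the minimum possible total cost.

Minimum total cost: 21

For any fixed open set, each client site goes to its cheapest open site; total = fixed + service.
{Loc-3}: #1→Loc-3 4, #2→Loc-3 7, #3→Loc-3 4. Service 15; fixed 6; total 21.
{Loc-1, Loc-3}: service 15 + fixed 13 = 28
{Loc-2, Loc-3}: service 14 + fixed 15 = 29
{Loc-1, Loc-2, Loc-3}: #1→Loc-3 4, #2→Loc-3 7, #3→Loc-2 3. Service 14; fixed 22; total 36.
(All 7 nonempty subsets were checked; Loc-3 only is lowest.)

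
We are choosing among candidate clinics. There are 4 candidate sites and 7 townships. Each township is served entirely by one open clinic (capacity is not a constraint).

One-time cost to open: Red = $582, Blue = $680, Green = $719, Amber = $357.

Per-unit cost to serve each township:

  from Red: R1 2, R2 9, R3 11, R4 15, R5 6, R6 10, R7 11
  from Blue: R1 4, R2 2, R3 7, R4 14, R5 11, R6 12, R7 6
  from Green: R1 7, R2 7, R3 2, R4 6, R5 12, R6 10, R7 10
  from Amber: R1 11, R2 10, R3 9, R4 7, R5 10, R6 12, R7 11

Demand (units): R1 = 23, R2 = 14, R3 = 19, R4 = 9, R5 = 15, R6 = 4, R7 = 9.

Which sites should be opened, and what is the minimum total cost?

For any fixed open set, each township goes to its cheapest open site; total = fixed + service.
{Amber}: R1→Amber 11·23=253, R2→Amber 10·14=140, R3→Amber 9·19=171, R4→Amber 7·9=63, R5→Amber 10·15=150, R6→Amber 12·4=48, R7→Amber 11·9=99. Service 924; fixed 357; total 1281.
{Blue}: service 646 + fixed 680 = 1326
{Red}: service 745 + fixed 582 = 1327
{Red, Blue, Green, Amber}: R1→Red 2·23=46, R2→Blue 2·14=28, R3→Green 2·19=38, R4→Green 6·9=54, R5→Red 6·15=90, R6→Red 10·4=40, R7→Blue 6·9=54. Service 350; fixed 2338; total 2688.
No other subset beats 1281.

Open Amber only; minimum total cost 1281.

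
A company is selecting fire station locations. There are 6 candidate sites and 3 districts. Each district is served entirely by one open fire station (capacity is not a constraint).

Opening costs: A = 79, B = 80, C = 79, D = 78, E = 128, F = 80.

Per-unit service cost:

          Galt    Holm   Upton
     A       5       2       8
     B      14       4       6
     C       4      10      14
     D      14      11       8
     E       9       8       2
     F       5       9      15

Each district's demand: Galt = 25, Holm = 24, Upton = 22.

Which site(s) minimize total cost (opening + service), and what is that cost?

For any fixed open set, each district goes to its cheapest open site; total = fixed + service.
{A, E}: Galt→A 5·25=125, Holm→A 2·24=48, Upton→E 2·22=44. Service 217; fixed 207; total 424.
{A}: Galt→A 5·25=125, Holm→A 2·24=48, Upton→A 8·22=176. Service 349; fixed 79; total 428.
{A, B}: Galt→A 5·25=125, Holm→A 2·24=48, Upton→B 6·22=132. Service 305; fixed 159; total 464.
{A, B, C, D, E, F}: service 192 + fixed 524 = 716
No other subset beats 424.

Open A and E; minimum total cost 424.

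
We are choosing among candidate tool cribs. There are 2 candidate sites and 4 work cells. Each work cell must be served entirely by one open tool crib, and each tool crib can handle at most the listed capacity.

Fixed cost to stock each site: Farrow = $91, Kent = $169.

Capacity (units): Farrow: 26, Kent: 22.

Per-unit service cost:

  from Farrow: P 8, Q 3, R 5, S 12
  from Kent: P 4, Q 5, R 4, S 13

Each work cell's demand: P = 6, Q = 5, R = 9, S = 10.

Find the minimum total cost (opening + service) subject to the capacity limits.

Open {Farrow, Kent}: P→Kent 4·6=24, Q→Farrow 3·5=15, R→Kent 4·9=36, S→Farrow 12·10=120.
Loads: Farrow carries 15/26, Kent carries 15/22. Service 195; fixed 260; total 455.
Next best feasible plan costs 464.

Minimum total cost: 455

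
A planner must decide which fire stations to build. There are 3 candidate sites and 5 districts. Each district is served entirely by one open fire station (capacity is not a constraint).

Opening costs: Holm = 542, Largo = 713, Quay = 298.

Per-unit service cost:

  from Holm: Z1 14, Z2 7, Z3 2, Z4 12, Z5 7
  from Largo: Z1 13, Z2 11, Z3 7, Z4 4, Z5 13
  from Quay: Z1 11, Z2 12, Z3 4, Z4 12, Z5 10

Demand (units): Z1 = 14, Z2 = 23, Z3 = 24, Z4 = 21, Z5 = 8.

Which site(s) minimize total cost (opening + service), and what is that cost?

Open Quay only; minimum total cost 1156.

For any fixed open set, each district goes to its cheapest open site; total = fixed + service.
{Quay}: Z1→Quay 11·14=154, Z2→Quay 12·23=276, Z3→Quay 4·24=96, Z4→Quay 12·21=252, Z5→Quay 10·8=80. Service 858; fixed 298; total 1156.
{Holm}: Z1→Holm 14·14=196, Z2→Holm 7·23=161, Z3→Holm 2·24=48, Z4→Holm 12·21=252, Z5→Holm 7·8=56. Service 713; fixed 542; total 1255.
{Largo}: service 791 + fixed 713 = 1504
{Holm, Largo, Quay}: Z1→Quay 11·14=154, Z2→Holm 7·23=161, Z3→Holm 2·24=48, Z4→Largo 4·21=84, Z5→Holm 7·8=56. Service 503; fixed 1553; total 2056.
(All 7 nonempty subsets were checked; Quay only is lowest.)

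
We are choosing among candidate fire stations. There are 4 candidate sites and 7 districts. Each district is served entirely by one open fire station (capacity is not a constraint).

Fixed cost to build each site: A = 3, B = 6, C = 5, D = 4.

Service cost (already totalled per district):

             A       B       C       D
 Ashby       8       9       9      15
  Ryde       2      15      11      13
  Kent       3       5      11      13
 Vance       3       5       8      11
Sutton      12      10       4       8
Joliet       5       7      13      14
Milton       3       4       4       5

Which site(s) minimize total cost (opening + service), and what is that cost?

For any fixed open set, each district goes to its cheapest open site; total = fixed + service.
{A, C}: Ashby→A 8, Ryde→A 2, Kent→A 3, Vance→A 3, Sutton→C 4, Joliet→A 5, Milton→A 3. Service 28; fixed 8; total 36.
{A}: service 36 + fixed 3 = 39
{A, D}: service 32 + fixed 7 = 39
{A, B, C, D}: service 28 + fixed 18 = 46
(All 15 nonempty subsets were checked; A and C is lowest.)

Open A and C; minimum total cost 36.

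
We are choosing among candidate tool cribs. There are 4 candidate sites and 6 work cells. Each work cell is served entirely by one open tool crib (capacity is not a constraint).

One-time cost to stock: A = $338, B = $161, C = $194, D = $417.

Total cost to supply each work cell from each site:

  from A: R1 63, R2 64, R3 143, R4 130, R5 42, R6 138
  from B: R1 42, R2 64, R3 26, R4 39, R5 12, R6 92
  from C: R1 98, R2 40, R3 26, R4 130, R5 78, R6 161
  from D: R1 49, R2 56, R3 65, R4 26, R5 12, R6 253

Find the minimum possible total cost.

Minimum total cost: 436

For any fixed open set, each work cell goes to its cheapest open site; total = fixed + service.
{B}: R1→B 42, R2→B 64, R3→B 26, R4→B 39, R5→B 12, R6→B 92. Service 275; fixed 161; total 436.
{B, C}: R1→B 42, R2→C 40, R3→B 26, R4→B 39, R5→B 12, R6→B 92. Service 251; fixed 355; total 606.
{C}: service 533 + fixed 194 = 727
{A, B, C, D}: R1→B 42, R2→C 40, R3→B 26, R4→D 26, R5→B 12, R6→B 92. Service 238; fixed 1110; total 1348.
(All 15 nonempty subsets were checked; B only is lowest.)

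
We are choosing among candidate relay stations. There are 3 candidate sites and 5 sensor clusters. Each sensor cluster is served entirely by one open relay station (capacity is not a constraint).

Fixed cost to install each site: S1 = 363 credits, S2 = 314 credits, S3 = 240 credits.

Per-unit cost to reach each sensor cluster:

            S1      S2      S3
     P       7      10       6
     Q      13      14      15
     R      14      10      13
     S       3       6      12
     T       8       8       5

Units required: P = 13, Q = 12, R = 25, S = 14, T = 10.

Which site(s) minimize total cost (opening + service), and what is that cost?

Open S2 only; minimum total cost 1026.

For any fixed open set, each sensor cluster goes to its cheapest open site; total = fixed + service.
{S2}: P→S2 10·13=130, Q→S2 14·12=168, R→S2 10·25=250, S→S2 6·14=84, T→S2 8·10=80. Service 712; fixed 314; total 1026.
{S3}: service 801 + fixed 240 = 1041
{S1}: service 719 + fixed 363 = 1082
{S1, S2, S3}: service 576 + fixed 917 = 1493
No other subset beats 1026.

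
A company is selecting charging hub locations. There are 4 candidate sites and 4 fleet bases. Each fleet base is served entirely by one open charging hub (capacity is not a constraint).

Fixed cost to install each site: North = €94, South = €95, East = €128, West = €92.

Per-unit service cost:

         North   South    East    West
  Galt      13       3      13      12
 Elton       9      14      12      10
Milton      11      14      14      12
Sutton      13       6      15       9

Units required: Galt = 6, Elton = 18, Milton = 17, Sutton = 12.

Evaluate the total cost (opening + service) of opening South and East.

Each fleet base is assigned to its cheapest site among the open ones.
{South, East}: Galt→South 3·6=18, Elton→East 12·18=216, Milton→South 14·17=238, Sutton→South 6·12=72. Service 544; fixed 223; total 767.

Total cost: 767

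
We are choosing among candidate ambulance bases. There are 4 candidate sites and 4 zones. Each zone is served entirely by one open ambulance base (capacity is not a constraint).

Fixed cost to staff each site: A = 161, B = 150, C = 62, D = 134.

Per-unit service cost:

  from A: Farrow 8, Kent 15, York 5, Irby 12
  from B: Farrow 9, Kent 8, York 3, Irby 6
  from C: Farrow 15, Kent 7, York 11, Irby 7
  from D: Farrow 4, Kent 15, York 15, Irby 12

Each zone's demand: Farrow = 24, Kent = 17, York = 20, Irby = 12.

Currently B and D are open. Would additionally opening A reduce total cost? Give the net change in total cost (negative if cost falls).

No — net change +161 (cost rises by 161).

Current service cost with {B, D}: 364.
Adding A: each zone re-picks its cheapest; new service cost 364, saving 0.
Extra fixed cost: 161. Net change = 161 − 0 = 161.
(Totals: 648 → 809.)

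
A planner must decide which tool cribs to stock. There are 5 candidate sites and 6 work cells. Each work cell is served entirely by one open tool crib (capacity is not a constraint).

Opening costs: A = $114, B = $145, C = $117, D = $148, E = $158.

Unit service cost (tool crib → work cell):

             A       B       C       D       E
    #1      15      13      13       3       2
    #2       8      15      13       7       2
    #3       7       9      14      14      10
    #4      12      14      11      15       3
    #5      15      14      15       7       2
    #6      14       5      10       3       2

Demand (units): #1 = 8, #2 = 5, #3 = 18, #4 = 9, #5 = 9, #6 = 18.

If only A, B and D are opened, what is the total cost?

Total cost: 817

Each work cell is assigned to its cheapest site among the open ones.
{A, B, D}: #1→D 3·8=24, #2→D 7·5=35, #3→A 7·18=126, #4→A 12·9=108, #5→D 7·9=63, #6→D 3·18=54. Service 410; fixed 407; total 817.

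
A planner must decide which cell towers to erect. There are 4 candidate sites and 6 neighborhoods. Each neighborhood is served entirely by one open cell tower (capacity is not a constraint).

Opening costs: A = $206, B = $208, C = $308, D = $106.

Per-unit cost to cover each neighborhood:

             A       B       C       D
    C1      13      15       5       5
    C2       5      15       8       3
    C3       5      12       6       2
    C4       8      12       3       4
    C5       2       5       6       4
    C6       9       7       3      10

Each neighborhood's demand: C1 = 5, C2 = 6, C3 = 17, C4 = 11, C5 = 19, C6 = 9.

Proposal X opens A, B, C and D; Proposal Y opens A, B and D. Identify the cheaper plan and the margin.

Proposal X: {A, B, C, D}: C1→C 5·5=25, C2→D 3·6=18, C3→D 2·17=34, C4→C 3·11=33, C5→A 2·19=38, C6→C 3·9=27. Service 175; fixed 828; total 1003.
Proposal Y: {A, B, D}: C1→D 5·5=25, C2→D 3·6=18, C3→D 2·17=34, C4→D 4·11=44, C5→A 2·19=38, C6→B 7·9=63. Service 222; fixed 520; total 742.
Difference: |1003 − 742| = 261.

Proposal Y is cheaper by 261.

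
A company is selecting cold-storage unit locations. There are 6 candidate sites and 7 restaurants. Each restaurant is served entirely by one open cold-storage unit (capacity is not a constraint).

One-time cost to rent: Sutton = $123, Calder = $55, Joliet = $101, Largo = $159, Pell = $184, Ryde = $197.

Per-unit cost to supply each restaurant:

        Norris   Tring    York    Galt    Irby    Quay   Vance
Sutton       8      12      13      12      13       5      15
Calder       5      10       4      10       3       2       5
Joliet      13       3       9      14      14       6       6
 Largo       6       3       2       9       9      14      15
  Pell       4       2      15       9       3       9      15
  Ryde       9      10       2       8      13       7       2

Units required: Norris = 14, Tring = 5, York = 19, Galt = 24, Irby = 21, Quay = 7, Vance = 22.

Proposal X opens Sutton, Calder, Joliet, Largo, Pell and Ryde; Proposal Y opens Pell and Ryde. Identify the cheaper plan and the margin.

Proposal X: {Sutton, Calder, Joliet, Largo, Pell, Ryde}: Norris→Pell 4·14=56, Tring→Pell 2·5=10, York→Largo 2·19=38, Galt→Ryde 8·24=192, Irby→Calder 3·21=63, Quay→Calder 2·7=14, Vance→Ryde 2·22=44. Service 417; fixed 819; total 1236.
Proposal Y: {Pell, Ryde}: Norris→Pell 4·14=56, Tring→Pell 2·5=10, York→Ryde 2·19=38, Galt→Ryde 8·24=192, Irby→Pell 3·21=63, Quay→Ryde 7·7=49, Vance→Ryde 2·22=44. Service 452; fixed 381; total 833.
Difference: |1236 − 833| = 403.

Proposal Y is cheaper by 403.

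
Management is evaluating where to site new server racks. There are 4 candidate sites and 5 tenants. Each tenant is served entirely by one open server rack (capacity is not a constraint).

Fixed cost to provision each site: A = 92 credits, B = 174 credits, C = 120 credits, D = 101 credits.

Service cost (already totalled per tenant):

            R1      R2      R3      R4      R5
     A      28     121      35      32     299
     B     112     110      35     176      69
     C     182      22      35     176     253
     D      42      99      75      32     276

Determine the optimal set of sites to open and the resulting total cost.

For any fixed open set, each tenant goes to its cheapest open site; total = fixed + service.
{A, B}: R1→A 28, R2→B 110, R3→A 35, R4→A 32, R5→B 69. Service 274; fixed 266; total 540.
{B, D}: service 277 + fixed 275 = 552
{A, B, C}: service 186 + fixed 386 = 572
{A, B, C, D}: R1→A 28, R2→C 22, R3→A 35, R4→A 32, R5→B 69. Service 186; fixed 487; total 673.
No other subset beats 540.

Open A and B; minimum total cost 540.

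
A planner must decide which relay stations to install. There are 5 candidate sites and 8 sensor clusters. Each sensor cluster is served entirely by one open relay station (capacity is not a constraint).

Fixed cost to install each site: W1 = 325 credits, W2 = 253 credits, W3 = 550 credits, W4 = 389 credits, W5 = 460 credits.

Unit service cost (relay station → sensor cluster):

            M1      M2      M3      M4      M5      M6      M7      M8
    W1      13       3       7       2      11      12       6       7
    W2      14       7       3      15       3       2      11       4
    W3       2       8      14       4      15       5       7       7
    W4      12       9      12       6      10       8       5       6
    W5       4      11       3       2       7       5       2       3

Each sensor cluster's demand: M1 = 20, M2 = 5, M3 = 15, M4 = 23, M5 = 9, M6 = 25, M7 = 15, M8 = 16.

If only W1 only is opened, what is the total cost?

Total cost: 1352

Each sensor cluster is assigned to its cheapest site among the open ones.
{W1}: M1→W1 13·20=260, M2→W1 3·5=15, M3→W1 7·15=105, M4→W1 2·23=46, M5→W1 11·9=99, M6→W1 12·25=300, M7→W1 6·15=90, M8→W1 7·16=112. Service 1027; fixed 325; total 1352.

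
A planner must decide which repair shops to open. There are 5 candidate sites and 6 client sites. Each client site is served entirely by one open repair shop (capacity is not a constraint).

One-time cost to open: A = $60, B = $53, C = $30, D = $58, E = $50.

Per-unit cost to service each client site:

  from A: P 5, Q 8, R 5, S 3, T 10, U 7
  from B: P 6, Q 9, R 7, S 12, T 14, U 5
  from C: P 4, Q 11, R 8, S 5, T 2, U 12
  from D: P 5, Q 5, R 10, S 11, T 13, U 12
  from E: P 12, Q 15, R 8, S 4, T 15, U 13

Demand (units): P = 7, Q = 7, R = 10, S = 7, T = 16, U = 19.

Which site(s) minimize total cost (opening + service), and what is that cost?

For any fixed open set, each client site goes to its cheapest open site; total = fixed + service.
{B, C}: P→C 4·7=28, Q→B 9·7=63, R→B 7·10=70, S→C 5·7=35, T→C 2·16=32, U→B 5·19=95. Service 323; fixed 83; total 406.
{A, C}: service 320 + fixed 90 = 410
{A, B, C}: service 282 + fixed 143 = 425
{A, B, C, D, E}: service 261 + fixed 251 = 512
No other subset beats 406.

Open B and C; minimum total cost 406.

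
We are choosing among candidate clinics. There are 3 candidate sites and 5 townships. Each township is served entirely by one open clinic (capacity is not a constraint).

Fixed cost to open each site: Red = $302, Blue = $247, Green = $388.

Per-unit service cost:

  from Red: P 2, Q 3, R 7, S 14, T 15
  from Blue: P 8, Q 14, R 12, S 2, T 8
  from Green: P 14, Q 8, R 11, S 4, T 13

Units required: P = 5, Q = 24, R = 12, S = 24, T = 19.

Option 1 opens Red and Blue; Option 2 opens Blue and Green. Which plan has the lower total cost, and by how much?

Option 1 is cheaper by 284.

Option 1: {Red, Blue}: P→Red 2·5=10, Q→Red 3·24=72, R→Red 7·12=84, S→Blue 2·24=48, T→Blue 8·19=152. Service 366; fixed 549; total 915.
Option 2: {Blue, Green}: P→Blue 8·5=40, Q→Green 8·24=192, R→Green 11·12=132, S→Blue 2·24=48, T→Blue 8·19=152. Service 564; fixed 635; total 1199.
Difference: |915 − 1199| = 284.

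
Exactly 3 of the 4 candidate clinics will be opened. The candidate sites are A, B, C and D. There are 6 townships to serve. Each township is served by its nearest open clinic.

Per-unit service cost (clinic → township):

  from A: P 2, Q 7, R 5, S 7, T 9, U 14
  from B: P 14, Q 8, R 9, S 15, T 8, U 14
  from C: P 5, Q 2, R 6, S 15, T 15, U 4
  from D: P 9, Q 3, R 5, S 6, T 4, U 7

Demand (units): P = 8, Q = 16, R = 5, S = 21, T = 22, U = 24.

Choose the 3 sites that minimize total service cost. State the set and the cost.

Choose A, C and D; total service cost 383.

With exactly 3 open, each township uses its cheapest among the chosen.
{A, C, D}: P→A 2·8=16, Q→C 2·16=32, R→A 5·5=25, S→D 6·21=126, T→D 4·22=88, U→C 4·24=96. Service cost 383.
{B, C, D}: service cost 407
{A, B, D}: service cost 471
Among all 4 size-3 choices, {A, C, D} is lowest.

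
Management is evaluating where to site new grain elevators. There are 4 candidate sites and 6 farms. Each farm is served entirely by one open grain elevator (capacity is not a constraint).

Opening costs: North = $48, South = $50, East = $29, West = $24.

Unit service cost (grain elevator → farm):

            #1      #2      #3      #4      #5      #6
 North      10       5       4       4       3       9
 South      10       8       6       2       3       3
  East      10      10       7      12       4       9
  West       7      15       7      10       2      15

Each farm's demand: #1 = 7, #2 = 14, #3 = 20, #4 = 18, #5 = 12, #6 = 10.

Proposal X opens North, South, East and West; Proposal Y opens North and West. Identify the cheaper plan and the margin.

Proposal X: {North, South, East, West}: #1→West 7·7=49, #2→North 5·14=70, #3→North 4·20=80, #4→South 2·18=36, #5→West 2·12=24, #6→South 3·10=30. Service 289; fixed 151; total 440.
Proposal Y: {North, West}: #1→West 7·7=49, #2→North 5·14=70, #3→North 4·20=80, #4→North 4·18=72, #5→West 2·12=24, #6→North 9·10=90. Service 385; fixed 72; total 457.
Difference: |440 − 457| = 17.

Proposal X is cheaper by 17.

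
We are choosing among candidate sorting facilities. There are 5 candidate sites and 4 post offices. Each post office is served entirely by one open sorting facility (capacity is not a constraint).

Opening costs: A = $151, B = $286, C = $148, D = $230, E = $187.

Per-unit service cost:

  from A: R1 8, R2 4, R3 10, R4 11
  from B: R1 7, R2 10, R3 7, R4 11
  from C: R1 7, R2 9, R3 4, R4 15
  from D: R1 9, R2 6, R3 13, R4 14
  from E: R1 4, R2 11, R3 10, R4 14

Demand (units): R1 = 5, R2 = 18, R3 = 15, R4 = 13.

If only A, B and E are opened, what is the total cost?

Total cost: 964

Each post office is assigned to its cheapest site among the open ones.
{A, B, E}: R1→E 4·5=20, R2→A 4·18=72, R3→B 7·15=105, R4→A 11·13=143. Service 340; fixed 624; total 964.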